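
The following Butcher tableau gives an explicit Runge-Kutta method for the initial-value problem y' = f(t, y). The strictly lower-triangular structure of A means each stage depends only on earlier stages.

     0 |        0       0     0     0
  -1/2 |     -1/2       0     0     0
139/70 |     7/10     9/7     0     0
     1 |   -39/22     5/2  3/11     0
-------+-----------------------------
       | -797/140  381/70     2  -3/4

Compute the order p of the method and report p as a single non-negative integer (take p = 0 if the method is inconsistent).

2

b = (-797/140, 381/70, 2, -3/4)
c = (0, -1/2, 139/70, 1)
Ac = (0, 0, -9/14, -1091/1540)
Σ b_i: (-797/140)·1 + 381/70·1 + 2·1 + (-3/4)·1 = 1 ✓
b·c: 381/70·(-1/2) + 2·139/70 + (-3/4)·1 = 1/2 ✓
b·c²: 381/70·1/4 + 2·19321/4900 + (-3/4)·1 = 83269/9800 ≠ 1/3 ⇒ order 2.
b·Ac: 2·(-9/14) + (-3/4)·(-1091/1540) = -4647/6160 ≠ 1/6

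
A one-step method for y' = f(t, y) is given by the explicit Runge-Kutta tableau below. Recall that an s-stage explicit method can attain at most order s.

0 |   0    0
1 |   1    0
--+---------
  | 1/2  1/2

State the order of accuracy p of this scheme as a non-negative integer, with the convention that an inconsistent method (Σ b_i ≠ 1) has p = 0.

b = (1/2, 1/2)
c = (0, 1)
Σ b_i: 1/2·1 + 1/2·1 = 1 ✓
b·c: 1/2·1 = 1/2 ✓; 2 stages ⇒ order 2.

2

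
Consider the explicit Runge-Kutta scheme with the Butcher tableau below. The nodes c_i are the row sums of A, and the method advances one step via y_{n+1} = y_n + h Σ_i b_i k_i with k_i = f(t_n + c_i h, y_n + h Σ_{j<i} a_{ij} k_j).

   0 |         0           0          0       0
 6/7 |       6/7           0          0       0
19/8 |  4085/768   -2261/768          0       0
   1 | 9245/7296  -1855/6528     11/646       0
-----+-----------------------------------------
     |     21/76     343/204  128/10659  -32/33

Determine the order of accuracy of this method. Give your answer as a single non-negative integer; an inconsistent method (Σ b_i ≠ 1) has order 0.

4

b = (21/76, 343/204, 128/10659, -32/33)
c = (0, 6/7, 19/8, 1)
Ac = (0, 0, -323/128, -13/64)
Σ b_i: 21/76·1 + 343/204·1 + 128/10659·1 + (-32/33)·1 = 1 ✓
b·c: 343/204·6/7 + 128/10659·19/8 + (-32/33)·1 = 1/2 ✓
b·c²: 343/204·36/49 + 128/10659·361/64 + (-32/33)·1 = 1/3 ✓
b·Ac: 128/10659·(-323/128) + (-32/33)·(-13/64) = 1/6 ✓
b·c³: 343/204·216/343 + 128/10659·6859/512 + (-32/33)·1 = 1/4 ✓
b·(c∘Ac): 128/10659·(-6137/1024) + (-32/33)·(-13/64) = 1/8 ✓
b·Ac²: 128/10659·(-969/448) + (-32/33)·(-101/896) = 1/12 ✓
b·A²c: (-32/33)·(-11/256) = 1/24 ✓; 4 stages ⇒ order 4.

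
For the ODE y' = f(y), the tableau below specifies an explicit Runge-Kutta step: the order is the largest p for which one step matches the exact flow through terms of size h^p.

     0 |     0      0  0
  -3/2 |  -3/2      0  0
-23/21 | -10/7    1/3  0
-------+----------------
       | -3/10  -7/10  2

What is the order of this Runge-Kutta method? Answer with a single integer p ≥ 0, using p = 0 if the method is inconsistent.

1

b = (-3/10, -7/10, 2)
c = (0, -3/2, -23/21)
Ac = (0, 0, -1/2)
Σ b_i: (-3/10)·1 + (-7/10)·1 + 2·1 = 1 ✓
b·c: (-7/10)·(-3/2) + 2·(-23/21) = -479/420 ≠ 1/2 ⇒ order 1.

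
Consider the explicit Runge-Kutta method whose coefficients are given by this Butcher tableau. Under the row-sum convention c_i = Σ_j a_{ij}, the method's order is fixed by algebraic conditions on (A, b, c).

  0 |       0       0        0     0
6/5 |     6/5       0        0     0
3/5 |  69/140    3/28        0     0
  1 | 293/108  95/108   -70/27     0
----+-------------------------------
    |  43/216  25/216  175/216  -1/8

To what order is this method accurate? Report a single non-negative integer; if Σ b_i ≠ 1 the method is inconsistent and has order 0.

4

b = (43/216, 25/216, 175/216, -1/8)
c = (0, 6/5, 3/5, 1)
Ac = (0, 0, 9/70, -1/2)
Σ b_i: 43/216·1 + 25/216·1 + 175/216·1 + (-1/8)·1 = 1 ✓
b·c: 25/216·6/5 + 175/216·3/5 + (-1/8)·1 = 1/2 ✓
b·c²: 25/216·36/25 + 175/216·9/25 + (-1/8)·1 = 1/3 ✓
b·Ac: 175/216·9/70 + (-1/8)·(-1/2) = 1/6 ✓
b·c³: 25/216·216/125 + 175/216·27/125 + (-1/8)·1 = 1/4 ✓
b·(c∘Ac): 175/216·27/350 + (-1/8)·(-1/2) = 1/8 ✓
b·Ac²: 175/216·27/175 + (-1/8)·1/3 = 1/12 ✓
b·A²c: (-1/8)·(-1/3) = 1/24 ✓; 4 stages ⇒ order 4.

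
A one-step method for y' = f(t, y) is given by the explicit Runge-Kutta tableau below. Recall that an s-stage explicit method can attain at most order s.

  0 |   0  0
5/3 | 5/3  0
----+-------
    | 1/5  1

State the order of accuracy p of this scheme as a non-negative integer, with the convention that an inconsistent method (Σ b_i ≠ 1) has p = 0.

b = (1/5, 1)
c = (0, 5/3)
Σ b_i: 1/5·1 + 1·1 = 6/5 ≠ 1 ⇒ order 0.

0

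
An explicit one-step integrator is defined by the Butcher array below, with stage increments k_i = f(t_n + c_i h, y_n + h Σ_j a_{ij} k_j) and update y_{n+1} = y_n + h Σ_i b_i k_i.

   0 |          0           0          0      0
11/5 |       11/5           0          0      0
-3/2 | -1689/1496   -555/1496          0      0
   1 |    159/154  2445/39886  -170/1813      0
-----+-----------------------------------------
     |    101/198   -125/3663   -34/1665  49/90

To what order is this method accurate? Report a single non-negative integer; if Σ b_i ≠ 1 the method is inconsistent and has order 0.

4

b = (101/198, -125/3663, -34/1665, 49/90)
c = (0, 11/5, -3/2, 1)
Ac = (0, 0, -111/136, 27/98)
Σ b_i: 101/198·1 + (-125/3663)·1 + (-34/1665)·1 + 49/90·1 = 1 ✓
b·c: (-125/3663)·11/5 + (-34/1665)·(-3/2) + 49/90·1 = 1/2 ✓
b·c²: (-125/3663)·121/25 + (-34/1665)·9/4 + 49/90·1 = 1/3 ✓
b·Ac: (-34/1665)·(-111/136) + 49/90·27/98 = 1/6 ✓
b·c³: (-125/3663)·1331/125 + (-34/1665)·(-27/8) + 49/90·1 = 1/4 ✓
b·(c∘Ac): (-34/1665)·333/272 + 49/90·27/98 = 1/8 ✓
b·Ac²: (-34/1665)·(-1221/680) + 49/90·3/35 = 1/12 ✓
b·A²c: 49/90·15/196 = 1/24 ✓; 4 stages ⇒ order 4.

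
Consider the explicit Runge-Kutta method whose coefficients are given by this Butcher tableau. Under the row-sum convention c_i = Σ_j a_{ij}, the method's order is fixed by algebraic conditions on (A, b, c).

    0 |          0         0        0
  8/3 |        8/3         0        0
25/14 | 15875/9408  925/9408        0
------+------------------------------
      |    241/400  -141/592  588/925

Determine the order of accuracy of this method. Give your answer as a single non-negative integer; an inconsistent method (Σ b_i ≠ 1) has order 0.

3

b = (241/400, -141/592, 588/925)
c = (0, 8/3, 25/14)
Ac = (0, 0, 925/3528)
Σ b_i: 241/400·1 + (-141/592)·1 + 588/925·1 = 1 ✓
b·c: (-141/592)·8/3 + 588/925·25/14 = 1/2 ✓
b·c²: (-141/592)·64/9 + 588/925·625/196 = 1/3 ✓
b·Ac: 588/925·925/3528 = 1/6 ✓; 3 stages ⇒ order 3.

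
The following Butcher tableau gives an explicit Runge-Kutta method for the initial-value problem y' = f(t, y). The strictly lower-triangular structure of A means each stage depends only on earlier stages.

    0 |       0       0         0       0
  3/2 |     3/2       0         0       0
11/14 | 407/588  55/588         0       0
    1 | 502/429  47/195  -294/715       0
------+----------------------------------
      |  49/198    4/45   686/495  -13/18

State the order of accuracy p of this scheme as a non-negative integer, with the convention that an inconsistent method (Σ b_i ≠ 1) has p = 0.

b = (49/198, 4/45, 686/495, -13/18)
c = (0, 3/2, 11/14, 1)
Ac = (0, 0, 55/392, 1/26)
Σ b_i: 49/198·1 + 4/45·1 + 686/495·1 + (-13/18)·1 = 1 ✓
b·c: 4/45·3/2 + 686/495·11/14 + (-13/18)·1 = 1/2 ✓
b·c²: 4/45·9/4 + 686/495·121/196 + (-13/18)·1 = 1/3 ✓
b·Ac: 686/495·55/392 + (-13/18)·1/26 = 1/6 ✓
b·c³: 4/45·27/8 + 686/495·1331/2744 + (-13/18)·1 = 1/4 ✓
b·(c∘Ac): 686/495·605/5488 + (-13/18)·1/26 = 1/8 ✓
b·Ac²: 686/495·165/784 + (-13/18)·15/52 = 1/12 ✓
b·A²c: (-13/18)·(-3/52) = 1/24 ✓; 4 stages ⇒ order 4.

4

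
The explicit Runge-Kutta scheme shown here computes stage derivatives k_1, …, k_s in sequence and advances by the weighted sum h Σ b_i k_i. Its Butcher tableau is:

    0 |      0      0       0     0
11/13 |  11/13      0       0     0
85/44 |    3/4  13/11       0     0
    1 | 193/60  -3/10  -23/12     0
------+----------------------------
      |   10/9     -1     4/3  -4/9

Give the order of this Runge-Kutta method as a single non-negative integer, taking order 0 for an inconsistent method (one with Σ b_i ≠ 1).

1

b = (10/9, -1, 4/3, -4/9)
c = (0, 11/13, 85/44, 1)
Ac = (0, 0, 1, -135787/34320)
Σ b_i: 10/9·1 + (-1)·1 + 4/3·1 + (-4/9)·1 = 1 ✓
b·c: (-1)·11/13 + 4/3·85/44 + (-4/9)·1 = 1654/1287 ≠ 1/2 ⇒ order 1.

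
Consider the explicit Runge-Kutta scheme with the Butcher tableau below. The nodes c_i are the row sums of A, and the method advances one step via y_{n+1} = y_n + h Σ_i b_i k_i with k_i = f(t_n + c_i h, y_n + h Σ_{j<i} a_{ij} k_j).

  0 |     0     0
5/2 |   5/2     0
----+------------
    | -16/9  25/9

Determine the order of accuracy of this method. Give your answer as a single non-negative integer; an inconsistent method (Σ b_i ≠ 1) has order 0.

b = (-16/9, 25/9)
c = (0, 5/2)
Σ b_i: (-16/9)·1 + 25/9·1 = 1 ✓
b·c: 25/9·5/2 = 125/18 ≠ 1/2 ⇒ order 1.

1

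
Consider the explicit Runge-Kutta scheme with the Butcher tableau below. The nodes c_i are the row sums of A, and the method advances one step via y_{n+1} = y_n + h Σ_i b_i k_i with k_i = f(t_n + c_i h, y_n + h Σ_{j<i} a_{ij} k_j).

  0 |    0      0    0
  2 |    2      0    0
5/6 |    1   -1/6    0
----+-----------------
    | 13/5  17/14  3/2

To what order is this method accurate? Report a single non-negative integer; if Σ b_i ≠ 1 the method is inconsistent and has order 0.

b = (13/5, 17/14, 3/2)
c = (0, 2, 5/6)
Ac = (0, 0, -1/3)
Σ b_i: 13/5·1 + 17/14·1 + 3/2·1 = 186/35 ≠ 1 ⇒ order 0.

0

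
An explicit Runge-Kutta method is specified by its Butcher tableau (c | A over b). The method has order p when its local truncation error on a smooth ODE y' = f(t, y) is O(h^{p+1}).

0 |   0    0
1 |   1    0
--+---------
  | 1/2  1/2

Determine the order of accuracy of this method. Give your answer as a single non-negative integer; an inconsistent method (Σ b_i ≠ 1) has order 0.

b = (1/2, 1/2)
c = (0, 1)
Σ b_i: 1/2·1 + 1/2·1 = 1 ✓
b·c: 1/2·1 = 1/2 ✓; 2 stages ⇒ order 2.

2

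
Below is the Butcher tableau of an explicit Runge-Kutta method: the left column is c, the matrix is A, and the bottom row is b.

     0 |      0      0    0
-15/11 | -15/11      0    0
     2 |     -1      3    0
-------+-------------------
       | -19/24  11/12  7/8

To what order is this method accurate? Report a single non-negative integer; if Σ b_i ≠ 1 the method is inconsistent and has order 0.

2

b = (-19/24, 11/12, 7/8)
c = (0, -15/11, 2)
Ac = (0, 0, -45/11)
Σ b_i: (-19/24)·1 + 11/12·1 + 7/8·1 = 1 ✓
b·c: 11/12·(-15/11) + 7/8·2 = 1/2 ✓
b·c²: 11/12·225/121 + 7/8·4 = 229/44 ≠ 1/3 ⇒ order 2.
b·Ac: 7/8·(-45/11) = -315/88 ≠ 1/6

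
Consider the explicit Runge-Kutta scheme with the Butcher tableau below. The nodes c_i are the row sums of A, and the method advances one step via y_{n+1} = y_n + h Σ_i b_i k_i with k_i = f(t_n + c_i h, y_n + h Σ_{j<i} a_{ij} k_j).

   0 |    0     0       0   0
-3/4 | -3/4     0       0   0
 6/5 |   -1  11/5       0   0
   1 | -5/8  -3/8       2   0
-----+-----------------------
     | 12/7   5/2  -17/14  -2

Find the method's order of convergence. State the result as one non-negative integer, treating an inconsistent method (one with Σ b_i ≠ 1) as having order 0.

b = (12/7, 5/2, -17/14, -2)
c = (0, -3/4, 6/5, 1)
Ac = (0, 0, -33/20, 429/160)
Σ b_i: 12/7·1 + 5/2·1 + (-17/14)·1 + (-2)·1 = 1 ✓
b·c: 5/2·(-3/4) + (-17/14)·6/5 + (-2)·1 = -1493/280 ≠ 1/2 ⇒ order 1.

1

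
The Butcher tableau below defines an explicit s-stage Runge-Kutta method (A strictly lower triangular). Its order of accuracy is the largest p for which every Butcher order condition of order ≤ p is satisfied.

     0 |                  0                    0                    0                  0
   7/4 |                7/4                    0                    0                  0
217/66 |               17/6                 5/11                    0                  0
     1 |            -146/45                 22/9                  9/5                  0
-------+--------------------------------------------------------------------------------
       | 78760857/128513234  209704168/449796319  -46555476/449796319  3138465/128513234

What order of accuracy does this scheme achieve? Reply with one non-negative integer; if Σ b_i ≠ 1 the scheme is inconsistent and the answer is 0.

3

b = (78760857/128513234, 209704168/449796319, -46555476/449796319, 3138465/128513234)
c = (0, 7/4, 217/66, 1)
Ac = (0, 0, 35/44, 5047/495)
Σ b_i: 78760857/128513234·1 + 209704168/449796319·1 + (-46555476/449796319)·1 + 3138465/128513234·1 = 1 ✓
b·c: 209704168/449796319·7/4 + (-46555476/449796319)·217/66 + 3138465/128513234·1 = 1/2 ✓
b·c²: 209704168/449796319·49/16 + (-46555476/449796319)·47089/4356 + 3138465/128513234·1 = 1/3 ✓
b·Ac: (-46555476/449796319)·35/44 + 3138465/128513234·5047/495 = 1/6 ✓
b·c³: 209704168/449796319·343/64 + (-46555476/449796319)·10218313/287496 + 3138465/128513234·1 = -58814814257/50891240664 ≠ 1/4 ⇒ order 3.
b·(c∘Ac): (-46555476/449796319)·7595/2904 + 3138465/128513234·5047/495 = -4183039/192769851 ≠ 1/8
b·Ac²: (-46555476/449796319)·245/176 + 3138465/128513234·1173697/43560 = 17436565657/33927493776 ≠ 1/12
b·A²c: 3138465/128513234·63/44 = 17974845/514052936 ≠ 1/24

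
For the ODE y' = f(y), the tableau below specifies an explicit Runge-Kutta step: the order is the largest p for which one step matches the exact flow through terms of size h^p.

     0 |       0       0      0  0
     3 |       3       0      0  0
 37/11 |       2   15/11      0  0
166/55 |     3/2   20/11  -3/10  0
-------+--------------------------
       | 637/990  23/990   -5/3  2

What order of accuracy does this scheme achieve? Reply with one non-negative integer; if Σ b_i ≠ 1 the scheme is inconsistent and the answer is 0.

2

b = (637/990, 23/990, -5/3, 2)
c = (0, 3, 37/11, 166/55)
Ac = (0, 0, 45/11, 489/110)
Σ b_i: 637/990·1 + 23/990·1 + (-5/3)·1 + 2·1 = 1 ✓
b·c: 23/990·3 + (-5/3)·37/11 + 2·166/55 = 1/2 ✓
b·c²: 23/990·9 + (-5/3)·1369/121 + 2·27556/3025 = -7783/18150 ≠ 1/3 ⇒ order 2.
b·Ac: (-5/3)·45/11 + 2·489/110 = 114/55 ≠ 1/6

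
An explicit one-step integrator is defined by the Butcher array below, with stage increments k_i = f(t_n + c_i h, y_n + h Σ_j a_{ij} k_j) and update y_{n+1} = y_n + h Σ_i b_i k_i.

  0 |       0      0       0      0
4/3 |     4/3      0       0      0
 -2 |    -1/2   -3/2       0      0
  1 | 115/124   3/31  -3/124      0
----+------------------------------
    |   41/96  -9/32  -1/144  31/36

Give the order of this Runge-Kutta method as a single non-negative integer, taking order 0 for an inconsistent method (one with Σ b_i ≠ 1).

4

b = (41/96, -9/32, -1/144, 31/36)
c = (0, 4/3, -2, 1)
Ac = (0, 0, -2, 11/62)
Σ b_i: 41/96·1 + (-9/32)·1 + (-1/144)·1 + 31/36·1 = 1 ✓
b·c: (-9/32)·4/3 + (-1/144)·(-2) + 31/36·1 = 1/2 ✓
b·c²: (-9/32)·16/9 + (-1/144)·4 + 31/36·1 = 1/3 ✓
b·Ac: (-1/144)·(-2) + 31/36·11/62 = 1/6 ✓
b·c³: (-9/32)·64/27 + (-1/144)·(-8) + 31/36·1 = 1/4 ✓
b·(c∘Ac): (-1/144)·4 + 31/36·11/62 = 1/8 ✓
b·Ac²: (-1/144)·(-8/3) + 31/36·7/93 = 1/12 ✓
b·A²c: 31/36·3/62 = 1/24 ✓; 4 stages ⇒ order 4.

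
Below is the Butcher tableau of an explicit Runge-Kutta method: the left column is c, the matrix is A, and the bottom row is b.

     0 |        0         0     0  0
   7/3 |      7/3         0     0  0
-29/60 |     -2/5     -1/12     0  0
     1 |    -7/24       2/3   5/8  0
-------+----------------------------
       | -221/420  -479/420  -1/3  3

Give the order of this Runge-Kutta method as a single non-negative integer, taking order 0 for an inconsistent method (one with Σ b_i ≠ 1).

2

b = (-221/420, -479/420, -1/3, 3)
c = (0, 7/3, -29/60, 1)
Ac = (0, 0, -7/36, 361/288)
Σ b_i: (-221/420)·1 + (-479/420)·1 + (-1/3)·1 + 3·1 = 1 ✓
b·c: (-479/420)·7/3 + (-1/3)·(-29/60) + 3·1 = 1/2 ✓
b·c²: (-479/420)·49/9 + (-1/3)·841/3600 + 3·1 = -35501/10800 ≠ 1/3 ⇒ order 2.
b·Ac: (-1/3)·(-7/36) + 3·361/288 = 3305/864 ≠ 1/6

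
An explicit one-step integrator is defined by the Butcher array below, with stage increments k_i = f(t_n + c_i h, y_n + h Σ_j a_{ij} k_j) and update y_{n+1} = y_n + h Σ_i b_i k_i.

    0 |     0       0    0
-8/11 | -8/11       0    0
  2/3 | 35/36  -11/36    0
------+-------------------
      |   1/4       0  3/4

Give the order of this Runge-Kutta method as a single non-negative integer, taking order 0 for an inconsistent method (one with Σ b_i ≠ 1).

b = (1/4, 0, 3/4)
c = (0, -8/11, 2/3)
Ac = (0, 0, 2/9)
Σ b_i: 1/4·1 + 3/4·1 = 1 ✓
b·c: 3/4·2/3 = 1/2 ✓
b·c²: 3/4·4/9 = 1/3 ✓
b·Ac: 3/4·2/9 = 1/6 ✓; 3 stages ⇒ order 3.

3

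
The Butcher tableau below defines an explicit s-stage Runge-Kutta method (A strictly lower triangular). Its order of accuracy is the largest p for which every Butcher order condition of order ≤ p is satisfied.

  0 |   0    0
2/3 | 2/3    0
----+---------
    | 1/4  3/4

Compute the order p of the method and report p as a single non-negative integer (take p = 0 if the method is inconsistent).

b = (1/4, 3/4)
c = (0, 2/3)
Σ b_i: 1/4·1 + 3/4·1 = 1 ✓
b·c: 3/4·2/3 = 1/2 ✓; 2 stages ⇒ order 2.

2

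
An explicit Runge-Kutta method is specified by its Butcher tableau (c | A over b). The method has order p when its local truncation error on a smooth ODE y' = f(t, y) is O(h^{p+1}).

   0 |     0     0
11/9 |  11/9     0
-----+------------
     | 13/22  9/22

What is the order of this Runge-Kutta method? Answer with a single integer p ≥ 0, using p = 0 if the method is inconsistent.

2

b = (13/22, 9/22)
c = (0, 11/9)
Σ b_i: 13/22·1 + 9/22·1 = 1 ✓
b·c: 9/22·11/9 = 1/2 ✓; 2 stages ⇒ order 2.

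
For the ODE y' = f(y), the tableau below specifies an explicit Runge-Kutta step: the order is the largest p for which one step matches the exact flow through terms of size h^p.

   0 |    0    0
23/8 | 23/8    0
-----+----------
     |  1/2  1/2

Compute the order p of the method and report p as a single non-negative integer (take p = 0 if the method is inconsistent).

1

b = (1/2, 1/2)
c = (0, 23/8)
Σ b_i: 1/2·1 + 1/2·1 = 1 ✓
b·c: 1/2·23/8 = 23/16 ≠ 1/2 ⇒ order 1.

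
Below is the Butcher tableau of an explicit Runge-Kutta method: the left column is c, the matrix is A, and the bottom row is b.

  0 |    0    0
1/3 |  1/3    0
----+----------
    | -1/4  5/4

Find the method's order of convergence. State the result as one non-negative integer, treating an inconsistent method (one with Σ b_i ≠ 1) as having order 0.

1

b = (-1/4, 5/4)
c = (0, 1/3)
Σ b_i: (-1/4)·1 + 5/4·1 = 1 ✓
b·c: 5/4·1/3 = 5/12 ≠ 1/2 ⇒ order 1.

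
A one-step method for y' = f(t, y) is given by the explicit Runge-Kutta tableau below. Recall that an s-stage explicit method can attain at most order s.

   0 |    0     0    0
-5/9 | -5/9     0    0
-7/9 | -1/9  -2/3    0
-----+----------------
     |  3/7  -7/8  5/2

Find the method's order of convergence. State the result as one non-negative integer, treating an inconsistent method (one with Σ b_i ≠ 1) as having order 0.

0

b = (3/7, -7/8, 5/2)
c = (0, -5/9, -7/9)
Ac = (0, 0, 10/27)
Σ b_i: 3/7·1 + (-7/8)·1 + 5/2·1 = 115/56 ≠ 1 ⇒ order 0.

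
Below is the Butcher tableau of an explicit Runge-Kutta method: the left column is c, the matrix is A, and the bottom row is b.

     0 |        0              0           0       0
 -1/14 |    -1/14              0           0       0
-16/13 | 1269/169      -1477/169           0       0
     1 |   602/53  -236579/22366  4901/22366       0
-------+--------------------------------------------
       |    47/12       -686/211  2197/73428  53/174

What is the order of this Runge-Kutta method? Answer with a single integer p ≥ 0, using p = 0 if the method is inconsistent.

b = (47/12, -686/211, 2197/73428, 53/174)
c = (0, -1/14, -16/13, 1)
Ac = (0, 0, 211/338, 103/212)
Σ b_i: 47/12·1 + (-686/211)·1 + 2197/73428·1 + 53/174·1 = 1 ✓
b·c: (-686/211)·(-1/14) + 2197/73428·(-16/13) + 53/174·1 = 1/2 ✓
b·c²: (-686/211)·1/196 + 2197/73428·256/169 + 53/174·1 = 1/3 ✓
b·Ac: 2197/73428·211/338 + 53/174·103/212 = 1/6 ✓
b·c³: (-686/211)·(-1/2744) + 2197/73428·(-4096/2197) + 53/174·1 = 1/4 ✓
b·(c∘Ac): 2197/73428·(-1688/2197) + 53/174·103/212 = 1/8 ✓
b·Ac²: 2197/73428·(-211/4732) + 53/174·825/2968 = 1/12 ✓
b·A²c: 53/174·29/212 = 1/24 ✓; 4 stages ⇒ order 4.

4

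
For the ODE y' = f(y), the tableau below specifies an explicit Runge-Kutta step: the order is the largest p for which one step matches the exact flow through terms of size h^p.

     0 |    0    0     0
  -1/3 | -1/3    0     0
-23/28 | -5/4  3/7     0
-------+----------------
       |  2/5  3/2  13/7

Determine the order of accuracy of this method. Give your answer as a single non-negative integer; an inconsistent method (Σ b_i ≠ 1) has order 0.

0

b = (2/5, 3/2, 13/7)
c = (0, -1/3, -23/28)
Ac = (0, 0, -1/7)
Σ b_i: 2/5·1 + 3/2·1 + 13/7·1 = 263/70 ≠ 1 ⇒ order 0.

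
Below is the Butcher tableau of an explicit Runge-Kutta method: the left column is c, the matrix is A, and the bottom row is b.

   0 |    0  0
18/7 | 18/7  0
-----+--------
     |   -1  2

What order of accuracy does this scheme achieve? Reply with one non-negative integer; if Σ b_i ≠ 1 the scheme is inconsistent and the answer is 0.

b = (-1, 2)
c = (0, 18/7)
Σ b_i: (-1)·1 + 2·1 = 1 ✓
b·c: 2·18/7 = 36/7 ≠ 1/2 ⇒ order 1.

1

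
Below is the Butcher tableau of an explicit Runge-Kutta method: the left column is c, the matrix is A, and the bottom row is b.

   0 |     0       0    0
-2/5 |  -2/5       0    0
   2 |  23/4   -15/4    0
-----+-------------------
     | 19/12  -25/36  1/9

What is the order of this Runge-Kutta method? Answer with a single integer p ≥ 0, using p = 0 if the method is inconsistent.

b = (19/12, -25/36, 1/9)
c = (0, -2/5, 2)
Ac = (0, 0, 3/2)
Σ b_i: 19/12·1 + (-25/36)·1 + 1/9·1 = 1 ✓
b·c: (-25/36)·(-2/5) + 1/9·2 = 1/2 ✓
b·c²: (-25/36)·4/25 + 1/9·4 = 1/3 ✓
b·Ac: 1/9·3/2 = 1/6 ✓; 3 stages ⇒ order 3.

3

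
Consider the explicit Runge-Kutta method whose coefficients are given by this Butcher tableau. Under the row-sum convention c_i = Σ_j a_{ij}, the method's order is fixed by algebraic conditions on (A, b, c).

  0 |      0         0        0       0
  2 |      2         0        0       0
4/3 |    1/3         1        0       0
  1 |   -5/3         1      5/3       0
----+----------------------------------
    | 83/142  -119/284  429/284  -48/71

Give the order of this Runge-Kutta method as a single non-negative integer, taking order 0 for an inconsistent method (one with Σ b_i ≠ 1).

3

b = (83/142, -119/284, 429/284, -48/71)
c = (0, 2, 4/3, 1)
Ac = (0, 0, 2, 38/9)
Σ b_i: 83/142·1 + (-119/284)·1 + 429/284·1 + (-48/71)·1 = 1 ✓
b·c: (-119/284)·2 + 429/284·4/3 + (-48/71)·1 = 1/2 ✓
b·c²: (-119/284)·4 + 429/284·16/9 + (-48/71)·1 = 1/3 ✓
b·Ac: 429/284·2 + (-48/71)·38/9 = 1/6 ✓
b·c³: (-119/284)·8 + 429/284·64/27 + (-48/71)·1 = -286/639 ≠ 1/4 ⇒ order 3.
b·(c∘Ac): 429/284·8/3 + (-48/71)·38/9 = 250/213 ≠ 1/8
b·Ac²: 429/284·4 + (-48/71)·188/27 = 853/639 ≠ 1/12
b·A²c: (-48/71)·10/3 = -160/71 ≠ 1/24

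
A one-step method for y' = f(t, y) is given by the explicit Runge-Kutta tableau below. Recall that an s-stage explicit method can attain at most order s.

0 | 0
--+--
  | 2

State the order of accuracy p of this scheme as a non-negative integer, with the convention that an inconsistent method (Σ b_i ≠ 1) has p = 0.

b = (2)
c = (0)
Σ b_i: 2·1 = 2 ≠ 1 ⇒ order 0.

0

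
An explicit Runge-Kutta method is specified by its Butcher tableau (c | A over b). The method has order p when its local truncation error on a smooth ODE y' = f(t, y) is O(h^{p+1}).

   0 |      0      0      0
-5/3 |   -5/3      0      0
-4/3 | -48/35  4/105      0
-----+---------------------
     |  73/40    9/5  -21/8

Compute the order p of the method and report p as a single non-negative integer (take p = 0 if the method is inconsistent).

3

b = (73/40, 9/5, -21/8)
c = (0, -5/3, -4/3)
Ac = (0, 0, -4/63)
Σ b_i: 73/40·1 + 9/5·1 + (-21/8)·1 = 1 ✓
b·c: 9/5·(-5/3) + (-21/8)·(-4/3) = 1/2 ✓
b·c²: 9/5·25/9 + (-21/8)·16/9 = 1/3 ✓
b·Ac: (-21/8)·(-4/63) = 1/6 ✓; 3 stages ⇒ order 3.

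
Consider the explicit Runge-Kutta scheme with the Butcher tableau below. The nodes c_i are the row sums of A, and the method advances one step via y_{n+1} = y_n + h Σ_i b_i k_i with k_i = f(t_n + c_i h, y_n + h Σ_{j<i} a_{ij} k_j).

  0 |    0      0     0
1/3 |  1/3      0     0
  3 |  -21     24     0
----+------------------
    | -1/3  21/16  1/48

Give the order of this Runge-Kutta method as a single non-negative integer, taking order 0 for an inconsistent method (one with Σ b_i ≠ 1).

b = (-1/3, 21/16, 1/48)
c = (0, 1/3, 3)
Ac = (0, 0, 8)
Σ b_i: (-1/3)·1 + 21/16·1 + 1/48·1 = 1 ✓
b·c: 21/16·1/3 + 1/48·3 = 1/2 ✓
b·c²: 21/16·1/9 + 1/48·9 = 1/3 ✓
b·Ac: 1/48·8 = 1/6 ✓; 3 stages ⇒ order 3.

3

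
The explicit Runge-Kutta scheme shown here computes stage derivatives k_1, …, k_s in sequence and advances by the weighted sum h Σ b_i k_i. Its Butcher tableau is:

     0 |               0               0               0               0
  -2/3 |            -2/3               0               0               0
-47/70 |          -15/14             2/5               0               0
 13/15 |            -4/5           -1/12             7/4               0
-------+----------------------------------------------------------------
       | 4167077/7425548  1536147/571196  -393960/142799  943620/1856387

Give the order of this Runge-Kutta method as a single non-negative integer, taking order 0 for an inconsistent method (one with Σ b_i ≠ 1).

b = (4167077/7425548, 1536147/571196, -393960/142799, 943620/1856387)
c = (0, -2/3, -47/70, 13/15)
Ac = (0, 0, -4/15, -403/360)
Σ b_i: 4167077/7425548·1 + 1536147/571196·1 + (-393960/142799)·1 + 943620/1856387·1 = 1 ✓
b·c: 1536147/571196·(-2/3) + (-393960/142799)·(-47/70) + 943620/1856387·13/15 = 1/2 ✓
b·c²: 1536147/571196·4/9 + (-393960/142799)·2209/4900 + 943620/1856387·169/225 = 1/3 ✓
b·Ac: (-393960/142799)·(-4/15) + 943620/1856387·(-403/360) = 1/6 ✓
b·c³: 1536147/571196·(-8/27) + (-393960/142799)·(-103823/343000) + 943620/1856387·2197/3375 = 83018821/224908425 ≠ 1/4 ⇒ order 3.
b·(c∘Ac): (-393960/142799)·94/525 + 943620/1856387·(-5239/5400) = -2537273/2570382 ≠ 1/8
b·Ac²: (-393960/142799)·8/45 + 943620/1856387·56843/75600 = -253241659/2339047620 ≠ 1/12
b·A²c: 943620/1856387·(-7/15) = -440356/1856387 ≠ 1/24

3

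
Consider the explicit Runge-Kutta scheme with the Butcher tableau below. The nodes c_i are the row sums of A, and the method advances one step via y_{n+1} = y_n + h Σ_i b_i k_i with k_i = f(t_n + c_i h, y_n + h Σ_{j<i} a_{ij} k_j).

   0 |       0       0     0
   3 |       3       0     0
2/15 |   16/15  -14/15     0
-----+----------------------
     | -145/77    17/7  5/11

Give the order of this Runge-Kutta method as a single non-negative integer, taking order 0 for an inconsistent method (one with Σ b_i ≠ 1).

b = (-145/77, 17/7, 5/11)
c = (0, 3, 2/15)
Ac = (0, 0, -14/5)
Σ b_i: (-145/77)·1 + 17/7·1 + 5/11·1 = 1 ✓
b·c: 17/7·3 + 5/11·2/15 = 1697/231 ≠ 1/2 ⇒ order 1.

1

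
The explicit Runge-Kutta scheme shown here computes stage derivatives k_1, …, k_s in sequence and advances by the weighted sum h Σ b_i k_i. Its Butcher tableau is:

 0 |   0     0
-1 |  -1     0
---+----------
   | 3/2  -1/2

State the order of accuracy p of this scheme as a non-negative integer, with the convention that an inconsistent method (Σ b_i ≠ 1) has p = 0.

2

b = (3/2, -1/2)
c = (0, -1)
Σ b_i: 3/2·1 + (-1/2)·1 = 1 ✓
b·c: (-1/2)·(-1) = 1/2 ✓; 2 stages ⇒ order 2.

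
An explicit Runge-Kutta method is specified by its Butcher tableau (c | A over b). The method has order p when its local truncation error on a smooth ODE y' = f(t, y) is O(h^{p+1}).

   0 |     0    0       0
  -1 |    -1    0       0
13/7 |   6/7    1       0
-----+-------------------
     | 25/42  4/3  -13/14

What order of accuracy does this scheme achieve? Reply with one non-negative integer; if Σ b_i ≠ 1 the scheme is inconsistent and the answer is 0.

1

b = (25/42, 4/3, -13/14)
c = (0, -1, 13/7)
Ac = (0, 0, -1)
Σ b_i: 25/42·1 + 4/3·1 + (-13/14)·1 = 1 ✓
b·c: 4/3·(-1) + (-13/14)·13/7 = -899/294 ≠ 1/2 ⇒ order 1.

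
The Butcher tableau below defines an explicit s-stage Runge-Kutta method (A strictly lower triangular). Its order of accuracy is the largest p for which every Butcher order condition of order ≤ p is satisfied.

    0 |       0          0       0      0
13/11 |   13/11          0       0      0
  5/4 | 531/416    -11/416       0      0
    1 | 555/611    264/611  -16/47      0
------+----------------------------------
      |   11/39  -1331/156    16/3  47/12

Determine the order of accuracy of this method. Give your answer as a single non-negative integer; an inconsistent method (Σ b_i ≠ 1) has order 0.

4

b = (11/39, -1331/156, 16/3, 47/12)
c = (0, 13/11, 5/4, 1)
Ac = (0, 0, -1/32, 4/47)
Σ b_i: 11/39·1 + (-1331/156)·1 + 16/3·1 + 47/12·1 = 1 ✓
b·c: (-1331/156)·13/11 + 16/3·5/4 + 47/12·1 = 1/2 ✓
b·c²: (-1331/156)·169/121 + 16/3·25/16 + 47/12·1 = 1/3 ✓
b·Ac: 16/3·(-1/32) + 47/12·4/47 = 1/6 ✓
b·c³: (-1331/156)·2197/1331 + 16/3·125/64 + 47/12·1 = 1/4 ✓
b·(c∘Ac): 16/3·(-5/128) + 47/12·4/47 = 1/8 ✓
b·Ac²: 16/3·(-13/352) + 47/12·37/517 = 1/12 ✓
b·A²c: 47/12·1/94 = 1/24 ✓; 4 stages ⇒ order 4.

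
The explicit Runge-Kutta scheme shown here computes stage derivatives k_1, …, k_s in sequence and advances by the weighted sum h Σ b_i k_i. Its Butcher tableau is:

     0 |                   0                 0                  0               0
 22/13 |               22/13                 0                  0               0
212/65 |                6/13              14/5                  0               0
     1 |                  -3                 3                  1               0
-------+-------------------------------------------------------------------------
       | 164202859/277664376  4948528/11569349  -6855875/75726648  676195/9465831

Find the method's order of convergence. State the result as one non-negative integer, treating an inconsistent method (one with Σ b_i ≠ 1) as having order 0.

b = (164202859/277664376, 4948528/11569349, -6855875/75726648, 676195/9465831)
c = (0, 22/13, 212/65, 1)
Ac = (0, 0, 308/65, 542/65)
Σ b_i: 164202859/277664376·1 + 4948528/11569349·1 + (-6855875/75726648)·1 + 676195/9465831·1 = 1 ✓
b·c: 4948528/11569349·22/13 + (-6855875/75726648)·212/65 + 676195/9465831·1 = 1/2 ✓
b·c²: 4948528/11569349·484/169 + (-6855875/75726648)·44944/4225 + 676195/9465831·1 = 1/3 ✓
b·Ac: (-6855875/75726648)·308/65 + 676195/9465831·542/65 = 1/6 ✓
b·c³: 4948528/11569349·10648/2197 + (-6855875/75726648)·9528128/274625 + 676195/9465831·1 = -531448159/533241813 ≠ 1/4 ⇒ order 3.
b·(c∘Ac): (-6855875/75726648)·65296/4225 + 676195/9465831·542/65 = -10986428/13672867 ≠ 1/8
b·Ac²: (-6855875/75726648)·6776/845 + 676195/9465831·81244/4225 = 10217813/15776385 ≠ 1/12
b·A²c: 676195/9465831·308/65 = 3204124/9465831 ≠ 1/24

3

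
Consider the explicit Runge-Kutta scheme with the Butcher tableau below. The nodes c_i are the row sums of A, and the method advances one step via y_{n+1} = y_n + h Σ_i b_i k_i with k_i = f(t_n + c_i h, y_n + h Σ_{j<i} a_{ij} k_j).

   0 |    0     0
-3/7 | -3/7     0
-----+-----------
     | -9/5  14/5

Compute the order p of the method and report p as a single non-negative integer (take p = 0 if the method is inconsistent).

b = (-9/5, 14/5)
c = (0, -3/7)
Σ b_i: (-9/5)·1 + 14/5·1 = 1 ✓
b·c: 14/5·(-3/7) = -6/5 ≠ 1/2 ⇒ order 1.

1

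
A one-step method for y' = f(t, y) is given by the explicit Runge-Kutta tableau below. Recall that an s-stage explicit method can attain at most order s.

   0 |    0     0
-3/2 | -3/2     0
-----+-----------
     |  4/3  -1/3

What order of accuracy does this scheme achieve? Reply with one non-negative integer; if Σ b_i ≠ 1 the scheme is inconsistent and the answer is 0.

2

b = (4/3, -1/3)
c = (0, -3/2)
Σ b_i: 4/3·1 + (-1/3)·1 = 1 ✓
b·c: (-1/3)·(-3/2) = 1/2 ✓; 2 stages ⇒ order 2.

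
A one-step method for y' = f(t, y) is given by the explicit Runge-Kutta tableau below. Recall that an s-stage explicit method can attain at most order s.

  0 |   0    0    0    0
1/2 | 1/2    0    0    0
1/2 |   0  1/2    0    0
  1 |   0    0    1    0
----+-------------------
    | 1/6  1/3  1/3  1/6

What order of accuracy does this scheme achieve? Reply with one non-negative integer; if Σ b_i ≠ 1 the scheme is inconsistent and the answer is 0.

b = (1/6, 1/3, 1/3, 1/6)
c = (0, 1/2, 1/2, 1)
Ac = (0, 0, 1/4, 1/2)
Σ b_i: 1/6·1 + 1/3·1 + 1/3·1 + 1/6·1 = 1 ✓
b·c: 1/3·1/2 + 1/3·1/2 + 1/6·1 = 1/2 ✓
b·c²: 1/3·1/4 + 1/3·1/4 + 1/6·1 = 1/3 ✓
b·Ac: 1/3·1/4 + 1/6·1/2 = 1/6 ✓
b·c³: 1/3·1/8 + 1/3·1/8 + 1/6·1 = 1/4 ✓
b·(c∘Ac): 1/3·1/8 + 1/6·1/2 = 1/8 ✓
b·Ac²: 1/3·1/8 + 1/6·1/4 = 1/12 ✓
b·A²c: 1/6·1/4 = 1/24 ✓; 4 stages ⇒ order 4.

4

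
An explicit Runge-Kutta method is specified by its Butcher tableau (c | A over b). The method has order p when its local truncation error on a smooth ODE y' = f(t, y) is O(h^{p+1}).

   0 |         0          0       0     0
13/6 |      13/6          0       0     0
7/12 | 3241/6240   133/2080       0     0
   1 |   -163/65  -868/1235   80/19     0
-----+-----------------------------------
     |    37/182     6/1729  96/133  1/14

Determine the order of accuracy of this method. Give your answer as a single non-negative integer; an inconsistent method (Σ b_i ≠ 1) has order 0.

4

b = (37/182, 6/1729, 96/133, 1/14)
c = (0, 13/6, 7/12, 1)
Ac = (0, 0, 133/960, 14/15)
Σ b_i: 37/182·1 + 6/1729·1 + 96/133·1 + 1/14·1 = 1 ✓
b·c: 6/1729·13/6 + 96/133·7/12 + 1/14·1 = 1/2 ✓
b·c²: 6/1729·169/36 + 96/133·49/144 + 1/14·1 = 1/3 ✓
b·Ac: 96/133·133/960 + 1/14·14/15 = 1/6 ✓
b·c³: 6/1729·2197/216 + 96/133·343/1728 + 1/14·1 = 1/4 ✓
b·(c∘Ac): 96/133·931/11520 + 1/14·14/15 = 1/8 ✓
b·Ac²: 96/133·1729/5760 + 1/14·(-28/15) = 1/12 ✓
b·A²c: 1/14·7/12 = 1/24 ✓; 4 stages ⇒ order 4.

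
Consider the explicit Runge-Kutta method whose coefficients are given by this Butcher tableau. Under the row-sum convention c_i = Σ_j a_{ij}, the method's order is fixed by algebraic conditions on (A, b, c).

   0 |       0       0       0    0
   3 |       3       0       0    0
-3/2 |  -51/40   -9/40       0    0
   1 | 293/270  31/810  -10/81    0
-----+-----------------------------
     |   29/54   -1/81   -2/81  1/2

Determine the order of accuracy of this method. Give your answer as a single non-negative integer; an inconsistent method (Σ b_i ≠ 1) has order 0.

b = (29/54, -1/81, -2/81, 1/2)
c = (0, 3, -3/2, 1)
Ac = (0, 0, -27/40, 3/10)
Σ b_i: 29/54·1 + (-1/81)·1 + (-2/81)·1 + 1/2·1 = 1 ✓
b·c: (-1/81)·3 + (-2/81)·(-3/2) + 1/2·1 = 1/2 ✓
b·c²: (-1/81)·9 + (-2/81)·9/4 + 1/2·1 = 1/3 ✓
b·Ac: (-2/81)·(-27/40) + 1/2·3/10 = 1/6 ✓
b·c³: (-1/81)·27 + (-2/81)·(-27/8) + 1/2·1 = 1/4 ✓
b·(c∘Ac): (-2/81)·81/80 + 1/2·3/10 = 1/8 ✓
b·Ac²: (-2/81)·(-81/40) + 1/2·1/15 = 1/12 ✓
b·A²c: 1/2·1/12 = 1/24 ✓; 4 stages ⇒ order 4.

4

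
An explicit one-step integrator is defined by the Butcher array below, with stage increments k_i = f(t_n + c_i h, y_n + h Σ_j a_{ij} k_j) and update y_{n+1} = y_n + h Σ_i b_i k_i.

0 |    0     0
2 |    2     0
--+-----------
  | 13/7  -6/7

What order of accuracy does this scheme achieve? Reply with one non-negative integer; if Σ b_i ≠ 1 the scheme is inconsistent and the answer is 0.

b = (13/7, -6/7)
c = (0, 2)
Σ b_i: 13/7·1 + (-6/7)·1 = 1 ✓
b·c: (-6/7)·2 = -12/7 ≠ 1/2 ⇒ order 1.

1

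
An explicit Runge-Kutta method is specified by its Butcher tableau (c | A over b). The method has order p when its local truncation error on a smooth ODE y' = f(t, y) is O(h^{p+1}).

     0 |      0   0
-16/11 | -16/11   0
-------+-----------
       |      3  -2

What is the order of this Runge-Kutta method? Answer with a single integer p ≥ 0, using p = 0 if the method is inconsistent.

b = (3, -2)
c = (0, -16/11)
Σ b_i: 3·1 + (-2)·1 = 1 ✓
b·c: (-2)·(-16/11) = 32/11 ≠ 1/2 ⇒ order 1.

1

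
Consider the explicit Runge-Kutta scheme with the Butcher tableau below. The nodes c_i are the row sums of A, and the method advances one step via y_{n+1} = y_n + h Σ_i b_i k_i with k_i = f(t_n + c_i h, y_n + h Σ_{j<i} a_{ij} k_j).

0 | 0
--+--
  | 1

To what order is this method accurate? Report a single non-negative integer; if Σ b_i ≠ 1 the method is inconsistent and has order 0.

1

b = (1)
c = (0)
Σ b_i: 1·1 = 1 ✓; 1 stage ⇒ order 1.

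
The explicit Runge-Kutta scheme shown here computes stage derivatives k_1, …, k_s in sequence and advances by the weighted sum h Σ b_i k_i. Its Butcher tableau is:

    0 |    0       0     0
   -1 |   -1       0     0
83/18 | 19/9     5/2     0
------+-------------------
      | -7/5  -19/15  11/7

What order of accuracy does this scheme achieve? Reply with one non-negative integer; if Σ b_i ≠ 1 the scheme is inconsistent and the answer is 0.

b = (-7/5, -19/15, 11/7)
c = (0, -1, 83/18)
Ac = (0, 0, -5/2)
Σ b_i: (-7/5)·1 + (-19/15)·1 + 11/7·1 = -23/21 ≠ 1 ⇒ order 0.

0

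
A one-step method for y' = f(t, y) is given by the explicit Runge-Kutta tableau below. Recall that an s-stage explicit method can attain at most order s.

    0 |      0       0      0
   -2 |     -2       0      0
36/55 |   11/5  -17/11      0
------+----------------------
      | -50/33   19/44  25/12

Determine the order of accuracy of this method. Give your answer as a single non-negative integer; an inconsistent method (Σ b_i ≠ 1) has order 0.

2

b = (-50/33, 19/44, 25/12)
c = (0, -2, 36/55)
Ac = (0, 0, 34/11)
Σ b_i: (-50/33)·1 + 19/44·1 + 25/12·1 = 1 ✓
b·c: 19/44·(-2) + 25/12·36/55 = 1/2 ✓
b·c²: 19/44·4 + 25/12·1296/3025 = 317/121 ≠ 1/3 ⇒ order 2.
b·Ac: 25/12·34/11 = 425/66 ≠ 1/6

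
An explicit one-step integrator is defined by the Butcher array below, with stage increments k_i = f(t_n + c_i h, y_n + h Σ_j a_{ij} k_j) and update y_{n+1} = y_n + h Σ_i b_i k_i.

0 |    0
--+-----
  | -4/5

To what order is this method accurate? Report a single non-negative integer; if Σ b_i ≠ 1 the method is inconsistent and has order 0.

b = (-4/5)
c = (0)
Σ b_i: (-4/5)·1 = -4/5 ≠ 1 ⇒ order 0.

0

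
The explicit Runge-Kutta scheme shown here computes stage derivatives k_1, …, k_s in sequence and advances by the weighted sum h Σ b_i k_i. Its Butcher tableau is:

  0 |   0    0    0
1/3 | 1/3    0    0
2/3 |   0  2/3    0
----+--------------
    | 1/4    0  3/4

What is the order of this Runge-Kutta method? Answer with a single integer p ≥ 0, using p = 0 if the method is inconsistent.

b = (1/4, 0, 3/4)
c = (0, 1/3, 2/3)
Ac = (0, 0, 2/9)
Σ b_i: 1/4·1 + 3/4·1 = 1 ✓
b·c: 3/4·2/3 = 1/2 ✓
b·c²: 3/4·4/9 = 1/3 ✓
b·Ac: 3/4·2/9 = 1/6 ✓; 3 stages ⇒ order 3.

3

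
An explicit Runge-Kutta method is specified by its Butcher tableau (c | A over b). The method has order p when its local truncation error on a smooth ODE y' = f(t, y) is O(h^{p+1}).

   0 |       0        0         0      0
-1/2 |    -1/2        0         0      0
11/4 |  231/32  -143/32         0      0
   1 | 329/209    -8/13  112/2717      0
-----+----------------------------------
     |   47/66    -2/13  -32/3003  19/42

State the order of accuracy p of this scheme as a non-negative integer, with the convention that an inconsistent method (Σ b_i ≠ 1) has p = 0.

4

b = (47/66, -2/13, -32/3003, 19/42)
c = (0, -1/2, 11/4, 1)
Ac = (0, 0, 143/64, 8/19)
Σ b_i: 47/66·1 + (-2/13)·1 + (-32/3003)·1 + 19/42·1 = 1 ✓
b·c: (-2/13)·(-1/2) + (-32/3003)·11/4 + 19/42·1 = 1/2 ✓
b·c²: (-2/13)·1/4 + (-32/3003)·121/16 + 19/42·1 = 1/3 ✓
b·Ac: (-32/3003)·143/64 + 19/42·8/19 = 1/6 ✓
b·c³: (-2/13)·(-1/8) + (-32/3003)·1331/64 + 19/42·1 = 1/4 ✓
b·(c∘Ac): (-32/3003)·1573/256 + 19/42·8/19 = 1/8 ✓
b·Ac²: (-32/3003)·(-143/128) + 19/42·3/19 = 1/12 ✓
b·A²c: 19/42·7/76 = 1/24 ✓; 4 stages ⇒ order 4.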